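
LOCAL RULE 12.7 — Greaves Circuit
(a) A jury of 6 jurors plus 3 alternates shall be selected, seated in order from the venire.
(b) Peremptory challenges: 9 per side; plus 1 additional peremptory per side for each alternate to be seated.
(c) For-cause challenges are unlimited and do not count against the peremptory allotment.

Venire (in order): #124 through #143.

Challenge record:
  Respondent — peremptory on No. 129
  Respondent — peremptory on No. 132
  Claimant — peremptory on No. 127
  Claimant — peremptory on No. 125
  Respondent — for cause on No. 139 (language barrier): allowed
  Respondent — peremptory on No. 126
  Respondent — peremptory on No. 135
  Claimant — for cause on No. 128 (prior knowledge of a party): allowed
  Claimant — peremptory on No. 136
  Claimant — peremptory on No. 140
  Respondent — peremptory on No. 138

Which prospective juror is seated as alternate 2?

Removed: #125, #126, #127, #128, #129, #132, #135, #136, #138, #139, #140.
Filling seats in venire order through position 8: #124, #130, #131, #133, #134, #137, #141, #142.
So alternate 2 is #142.

142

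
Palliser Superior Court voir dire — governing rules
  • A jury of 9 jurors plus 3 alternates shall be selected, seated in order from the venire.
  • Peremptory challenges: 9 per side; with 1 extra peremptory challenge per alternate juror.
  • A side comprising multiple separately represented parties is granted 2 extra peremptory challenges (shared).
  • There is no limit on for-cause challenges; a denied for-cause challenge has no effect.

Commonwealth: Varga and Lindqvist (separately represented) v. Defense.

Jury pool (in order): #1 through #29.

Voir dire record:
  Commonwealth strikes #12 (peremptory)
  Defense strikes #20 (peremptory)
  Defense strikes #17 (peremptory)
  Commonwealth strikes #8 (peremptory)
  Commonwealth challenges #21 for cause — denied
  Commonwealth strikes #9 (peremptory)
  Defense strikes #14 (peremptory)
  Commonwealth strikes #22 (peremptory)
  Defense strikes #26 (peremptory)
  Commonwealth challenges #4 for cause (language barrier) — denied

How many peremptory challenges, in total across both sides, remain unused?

Commonwealth allotment: 9 base + 1 × 3 alternates + 2 multi-party = 14. Defense allotment: 9 base + 1 × 3 alternates = 12.
Commonwealth peremptories used: #12, #8, #9, #22 — 4 (for-cause on #21, #4 don't count).
Defense peremptories used: #20, #17, #14, #26 — 4.
Remaining: (14 − 4) + (12 − 4) = 18.

18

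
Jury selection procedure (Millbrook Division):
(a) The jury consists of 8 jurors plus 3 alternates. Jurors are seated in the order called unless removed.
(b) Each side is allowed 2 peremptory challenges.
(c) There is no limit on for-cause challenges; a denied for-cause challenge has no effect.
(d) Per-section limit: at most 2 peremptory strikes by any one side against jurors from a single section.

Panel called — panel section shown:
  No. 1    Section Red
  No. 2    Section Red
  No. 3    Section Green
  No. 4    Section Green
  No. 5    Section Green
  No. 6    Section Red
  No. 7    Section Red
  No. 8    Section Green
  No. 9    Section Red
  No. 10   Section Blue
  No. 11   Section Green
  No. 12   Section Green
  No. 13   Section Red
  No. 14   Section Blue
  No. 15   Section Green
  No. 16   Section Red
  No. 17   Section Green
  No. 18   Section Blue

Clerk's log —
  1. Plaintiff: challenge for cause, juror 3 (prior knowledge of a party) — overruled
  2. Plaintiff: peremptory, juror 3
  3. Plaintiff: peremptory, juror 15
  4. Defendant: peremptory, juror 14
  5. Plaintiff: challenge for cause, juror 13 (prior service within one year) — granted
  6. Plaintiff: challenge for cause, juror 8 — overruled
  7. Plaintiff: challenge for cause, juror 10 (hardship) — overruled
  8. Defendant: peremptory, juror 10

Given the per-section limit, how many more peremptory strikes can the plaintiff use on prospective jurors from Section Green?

0

Plaintiff peremptories so far: #3, #15 — 2 of 2 used, 0 left overall.
Against Section Green: #3, #15 — 2 used; per-section cap 2 leaves 0.
Binding limit: min(0, 0) = 0.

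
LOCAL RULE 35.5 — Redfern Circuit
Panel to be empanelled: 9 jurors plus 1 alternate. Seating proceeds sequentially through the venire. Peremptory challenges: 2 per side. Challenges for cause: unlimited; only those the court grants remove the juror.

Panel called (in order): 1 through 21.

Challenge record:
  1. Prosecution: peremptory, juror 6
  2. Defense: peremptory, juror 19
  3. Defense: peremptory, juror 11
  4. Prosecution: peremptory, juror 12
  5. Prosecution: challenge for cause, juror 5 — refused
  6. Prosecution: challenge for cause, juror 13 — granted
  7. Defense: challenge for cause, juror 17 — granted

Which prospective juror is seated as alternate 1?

Removed: #6, #11, #12, #13, #17, #19. (#5 stays — for-cause denied.)
Filling seats in venire order through position 10: #1, #2, #3, #4, #5, #7, #8, #9, #10, #14.
So alternate 1 is #14.

14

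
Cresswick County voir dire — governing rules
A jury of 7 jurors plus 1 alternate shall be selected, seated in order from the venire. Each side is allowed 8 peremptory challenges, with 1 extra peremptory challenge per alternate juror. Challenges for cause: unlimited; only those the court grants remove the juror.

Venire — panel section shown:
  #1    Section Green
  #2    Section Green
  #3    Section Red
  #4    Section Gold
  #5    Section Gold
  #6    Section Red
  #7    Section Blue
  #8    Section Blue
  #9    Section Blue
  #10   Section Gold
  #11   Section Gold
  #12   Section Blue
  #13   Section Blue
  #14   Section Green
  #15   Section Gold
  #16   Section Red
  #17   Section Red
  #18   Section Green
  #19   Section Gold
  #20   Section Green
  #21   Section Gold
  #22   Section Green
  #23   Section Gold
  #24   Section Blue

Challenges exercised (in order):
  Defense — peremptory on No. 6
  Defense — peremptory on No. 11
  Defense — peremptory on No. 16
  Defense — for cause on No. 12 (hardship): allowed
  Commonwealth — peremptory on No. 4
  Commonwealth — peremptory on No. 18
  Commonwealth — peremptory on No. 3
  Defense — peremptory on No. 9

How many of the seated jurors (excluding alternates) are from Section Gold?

2

Removed: #3, #4, #6, #9, #11, #12, #16, #18.
Seated jurors 1–7: #1, #2, #5, #7, #8, #10, #13 (alternates #14 not counted).
Of those, in Section Gold: #5, #10 → 2.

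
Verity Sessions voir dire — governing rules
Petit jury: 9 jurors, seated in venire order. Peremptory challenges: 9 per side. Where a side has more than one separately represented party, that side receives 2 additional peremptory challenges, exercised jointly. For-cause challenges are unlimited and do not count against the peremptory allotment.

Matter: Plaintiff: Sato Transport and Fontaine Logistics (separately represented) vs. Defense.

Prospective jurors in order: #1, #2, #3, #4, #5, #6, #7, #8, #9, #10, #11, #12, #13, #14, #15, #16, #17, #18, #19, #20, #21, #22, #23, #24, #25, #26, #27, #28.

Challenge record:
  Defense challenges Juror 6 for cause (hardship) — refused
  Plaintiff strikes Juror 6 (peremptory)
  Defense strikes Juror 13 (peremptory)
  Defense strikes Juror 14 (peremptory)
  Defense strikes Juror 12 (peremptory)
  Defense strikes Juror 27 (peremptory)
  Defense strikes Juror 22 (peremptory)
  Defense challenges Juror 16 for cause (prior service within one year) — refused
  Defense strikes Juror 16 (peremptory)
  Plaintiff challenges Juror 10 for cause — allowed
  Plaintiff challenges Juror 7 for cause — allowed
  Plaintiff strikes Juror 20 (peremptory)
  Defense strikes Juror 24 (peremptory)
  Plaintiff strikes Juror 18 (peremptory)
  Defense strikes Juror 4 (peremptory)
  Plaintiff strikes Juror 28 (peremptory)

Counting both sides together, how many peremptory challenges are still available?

Plaintiff allotment: 9 base + 2 multi-party = 11. Defense allotment: 9.
Plaintiff peremptories used: #6, #20, #18, #28 — 4 (for-cause on #10, #7 don't count).
Defense peremptories used: #13, #14, #12, #27, #22, #16, #24, #4 — 8 (for-cause on #6, #16 don't count).
Remaining: (11 − 4) + (9 − 8) = 8.

8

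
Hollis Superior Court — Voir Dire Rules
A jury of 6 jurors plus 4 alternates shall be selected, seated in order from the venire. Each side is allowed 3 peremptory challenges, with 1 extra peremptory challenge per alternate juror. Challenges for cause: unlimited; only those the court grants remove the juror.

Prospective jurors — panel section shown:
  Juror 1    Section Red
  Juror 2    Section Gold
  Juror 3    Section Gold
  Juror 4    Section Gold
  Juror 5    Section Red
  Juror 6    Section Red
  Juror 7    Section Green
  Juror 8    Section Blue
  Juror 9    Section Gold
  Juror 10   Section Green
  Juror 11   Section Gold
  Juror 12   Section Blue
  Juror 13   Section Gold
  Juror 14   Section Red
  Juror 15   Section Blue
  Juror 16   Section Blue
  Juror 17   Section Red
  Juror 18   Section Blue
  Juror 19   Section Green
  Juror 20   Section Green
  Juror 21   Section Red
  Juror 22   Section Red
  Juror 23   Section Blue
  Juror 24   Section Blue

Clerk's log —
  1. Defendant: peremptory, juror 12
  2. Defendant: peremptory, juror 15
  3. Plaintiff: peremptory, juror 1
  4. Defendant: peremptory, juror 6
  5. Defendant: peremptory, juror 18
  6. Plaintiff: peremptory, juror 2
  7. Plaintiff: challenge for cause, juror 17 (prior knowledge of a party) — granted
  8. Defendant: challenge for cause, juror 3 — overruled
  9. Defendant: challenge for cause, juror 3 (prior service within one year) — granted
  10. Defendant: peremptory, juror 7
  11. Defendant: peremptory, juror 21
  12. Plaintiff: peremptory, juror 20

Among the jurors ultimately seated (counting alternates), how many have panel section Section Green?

Removed: #1, #2, #3, #6, #7, #12, #15, #17, #18, #20, #21.
Seated (10 incl. alternates): #4, #5, #8, #9, #10, #11, #13, #14, #16, #19.
Of those, in Section Green: #10, #19 → 2.

2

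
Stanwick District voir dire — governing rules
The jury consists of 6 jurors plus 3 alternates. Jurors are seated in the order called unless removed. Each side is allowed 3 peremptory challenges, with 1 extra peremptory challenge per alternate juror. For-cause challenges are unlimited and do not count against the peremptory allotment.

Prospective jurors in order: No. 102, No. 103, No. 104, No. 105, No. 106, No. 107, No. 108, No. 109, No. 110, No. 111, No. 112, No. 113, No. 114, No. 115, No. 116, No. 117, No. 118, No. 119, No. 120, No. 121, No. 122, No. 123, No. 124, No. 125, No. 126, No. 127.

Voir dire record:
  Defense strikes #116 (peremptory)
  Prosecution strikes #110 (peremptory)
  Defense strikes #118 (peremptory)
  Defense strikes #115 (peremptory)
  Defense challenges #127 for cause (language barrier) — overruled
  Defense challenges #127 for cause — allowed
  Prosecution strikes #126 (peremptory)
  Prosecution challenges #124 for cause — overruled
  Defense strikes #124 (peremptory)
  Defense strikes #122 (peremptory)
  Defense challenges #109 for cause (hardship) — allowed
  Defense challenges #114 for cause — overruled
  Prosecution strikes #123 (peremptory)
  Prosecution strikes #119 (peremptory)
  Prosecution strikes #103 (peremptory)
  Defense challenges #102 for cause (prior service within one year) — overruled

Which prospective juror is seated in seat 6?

Removed: #103, #109, #110, #115, #116, #118, #119, #122, #123, #124, #126, #127. (#102, #114 stay — for-cause denied.)
Seating in order: seats 1–6 → #102, #104, #105, #106, #107, #108; alternates → #111, #112, #113.
So seat 6 is #108.

108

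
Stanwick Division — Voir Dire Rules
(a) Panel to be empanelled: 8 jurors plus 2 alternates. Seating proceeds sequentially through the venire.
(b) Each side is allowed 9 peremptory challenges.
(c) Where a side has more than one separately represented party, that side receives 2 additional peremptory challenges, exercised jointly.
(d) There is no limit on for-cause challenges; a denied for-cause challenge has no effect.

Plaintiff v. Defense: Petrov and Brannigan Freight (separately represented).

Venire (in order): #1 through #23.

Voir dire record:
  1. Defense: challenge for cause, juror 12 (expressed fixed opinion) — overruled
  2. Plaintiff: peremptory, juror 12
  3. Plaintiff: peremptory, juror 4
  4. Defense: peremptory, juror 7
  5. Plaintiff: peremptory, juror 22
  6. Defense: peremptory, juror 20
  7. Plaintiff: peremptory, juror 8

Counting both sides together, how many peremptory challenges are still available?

Plaintiff allotment: 9. Defense allotment: 9 base + 2 multi-party = 11.
Plaintiff peremptories used: #12, #4, #22, #8 — 4.
Defense peremptories used: #7, #20 — 2 (the for-cause on #12 doesn't count).
Remaining: (9 − 4) + (11 − 2) = 14.

14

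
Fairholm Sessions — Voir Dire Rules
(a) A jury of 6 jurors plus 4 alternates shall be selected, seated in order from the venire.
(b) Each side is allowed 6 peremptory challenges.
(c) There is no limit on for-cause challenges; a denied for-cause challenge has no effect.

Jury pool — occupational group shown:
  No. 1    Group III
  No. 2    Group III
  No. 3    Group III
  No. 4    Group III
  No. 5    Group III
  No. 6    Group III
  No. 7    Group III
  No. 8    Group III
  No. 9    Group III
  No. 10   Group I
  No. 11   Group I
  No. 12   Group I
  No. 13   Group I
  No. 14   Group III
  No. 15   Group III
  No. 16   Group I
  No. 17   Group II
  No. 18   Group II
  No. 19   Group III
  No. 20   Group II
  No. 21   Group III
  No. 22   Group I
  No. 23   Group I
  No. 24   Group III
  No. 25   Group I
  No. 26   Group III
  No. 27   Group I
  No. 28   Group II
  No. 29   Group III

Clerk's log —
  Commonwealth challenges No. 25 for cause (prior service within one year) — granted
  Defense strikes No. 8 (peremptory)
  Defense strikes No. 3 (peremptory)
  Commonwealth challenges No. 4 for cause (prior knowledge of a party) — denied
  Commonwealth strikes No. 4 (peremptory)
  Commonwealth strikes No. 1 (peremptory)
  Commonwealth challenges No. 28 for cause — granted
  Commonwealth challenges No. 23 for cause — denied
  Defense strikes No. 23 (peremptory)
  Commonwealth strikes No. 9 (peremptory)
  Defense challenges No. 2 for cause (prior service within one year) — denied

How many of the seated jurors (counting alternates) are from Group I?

Removed: #1, #3, #4, #8, #9, #23, #25, #28.
Seated (10 incl. alternates): #2, #5, #6, #7, #10, #11, #12, #13, #14, #15.
Of those, in Group I: #10, #11, #12, #13 → 4.

4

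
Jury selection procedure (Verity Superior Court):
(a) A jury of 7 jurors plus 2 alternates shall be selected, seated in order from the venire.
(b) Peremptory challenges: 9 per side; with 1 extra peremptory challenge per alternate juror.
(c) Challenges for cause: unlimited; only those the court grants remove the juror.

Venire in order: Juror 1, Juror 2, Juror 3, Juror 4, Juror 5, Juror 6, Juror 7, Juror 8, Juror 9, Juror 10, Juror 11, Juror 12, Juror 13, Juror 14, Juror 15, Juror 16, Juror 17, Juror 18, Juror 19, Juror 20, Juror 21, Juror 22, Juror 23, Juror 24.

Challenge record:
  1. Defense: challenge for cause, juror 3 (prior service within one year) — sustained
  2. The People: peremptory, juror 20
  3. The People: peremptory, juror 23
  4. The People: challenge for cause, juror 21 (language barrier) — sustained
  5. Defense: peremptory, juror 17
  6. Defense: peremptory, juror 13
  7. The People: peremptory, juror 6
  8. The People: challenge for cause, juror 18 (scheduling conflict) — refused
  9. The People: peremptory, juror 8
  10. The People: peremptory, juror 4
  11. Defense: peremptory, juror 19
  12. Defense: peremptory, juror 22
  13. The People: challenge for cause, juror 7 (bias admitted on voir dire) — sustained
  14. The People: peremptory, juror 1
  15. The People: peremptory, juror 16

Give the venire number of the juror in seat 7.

Removed: #1, #3, #4, #6, #7, #8, #13, #16, #17, #19, #20, #21, #22, #23. (#18 stays — for-cause denied.)
Seating in order: seats 1–7 → #2, #5, #9, #10, #11, #12, #14; alternates → #15, #18.
So seat 7 is #14.

14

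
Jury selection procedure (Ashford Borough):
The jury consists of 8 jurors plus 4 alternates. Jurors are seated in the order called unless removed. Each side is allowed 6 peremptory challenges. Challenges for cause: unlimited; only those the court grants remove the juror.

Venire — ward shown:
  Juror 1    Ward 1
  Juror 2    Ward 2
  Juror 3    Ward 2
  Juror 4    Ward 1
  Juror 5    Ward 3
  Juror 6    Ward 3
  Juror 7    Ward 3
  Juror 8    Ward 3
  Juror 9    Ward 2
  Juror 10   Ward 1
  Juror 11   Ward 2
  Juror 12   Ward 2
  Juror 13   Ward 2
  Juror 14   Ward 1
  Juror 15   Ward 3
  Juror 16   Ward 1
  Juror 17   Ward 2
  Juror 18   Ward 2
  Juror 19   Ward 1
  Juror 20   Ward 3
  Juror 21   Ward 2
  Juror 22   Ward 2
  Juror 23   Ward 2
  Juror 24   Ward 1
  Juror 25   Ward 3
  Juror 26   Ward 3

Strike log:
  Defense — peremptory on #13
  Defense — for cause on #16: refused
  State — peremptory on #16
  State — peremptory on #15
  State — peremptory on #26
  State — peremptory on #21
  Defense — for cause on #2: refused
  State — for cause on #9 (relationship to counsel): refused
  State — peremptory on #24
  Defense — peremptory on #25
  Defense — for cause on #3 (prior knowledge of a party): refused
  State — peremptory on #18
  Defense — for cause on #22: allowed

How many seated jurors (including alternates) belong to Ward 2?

5

Removed: #13, #15, #16, #18, #21, #22, #24, #25, #26.
Seated (12 incl. alternates): #1, #2, #3, #4, #5, #6, #7, #8, #9, #10, #11, #12.
Of those, in Ward 2: #2, #3, #9, #11, #12 → 5.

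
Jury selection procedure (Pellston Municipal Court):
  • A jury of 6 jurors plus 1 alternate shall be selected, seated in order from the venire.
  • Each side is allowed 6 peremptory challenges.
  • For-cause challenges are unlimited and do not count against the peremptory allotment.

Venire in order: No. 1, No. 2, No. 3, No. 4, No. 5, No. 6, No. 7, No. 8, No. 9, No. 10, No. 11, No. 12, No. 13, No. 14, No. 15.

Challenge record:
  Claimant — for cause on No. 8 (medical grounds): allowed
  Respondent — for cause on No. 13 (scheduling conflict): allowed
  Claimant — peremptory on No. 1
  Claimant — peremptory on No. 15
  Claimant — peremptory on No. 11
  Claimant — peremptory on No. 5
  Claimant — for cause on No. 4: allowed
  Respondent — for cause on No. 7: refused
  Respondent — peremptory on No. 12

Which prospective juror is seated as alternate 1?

Removed: #1, #4, #5, #8, #11, #12, #13, #15. (#7 stays — for-cause denied.)
Seating in order: seats 1–6 → #2, #3, #6, #7, #9, #10; alternates → #14.
So alternate 1 is #14.

14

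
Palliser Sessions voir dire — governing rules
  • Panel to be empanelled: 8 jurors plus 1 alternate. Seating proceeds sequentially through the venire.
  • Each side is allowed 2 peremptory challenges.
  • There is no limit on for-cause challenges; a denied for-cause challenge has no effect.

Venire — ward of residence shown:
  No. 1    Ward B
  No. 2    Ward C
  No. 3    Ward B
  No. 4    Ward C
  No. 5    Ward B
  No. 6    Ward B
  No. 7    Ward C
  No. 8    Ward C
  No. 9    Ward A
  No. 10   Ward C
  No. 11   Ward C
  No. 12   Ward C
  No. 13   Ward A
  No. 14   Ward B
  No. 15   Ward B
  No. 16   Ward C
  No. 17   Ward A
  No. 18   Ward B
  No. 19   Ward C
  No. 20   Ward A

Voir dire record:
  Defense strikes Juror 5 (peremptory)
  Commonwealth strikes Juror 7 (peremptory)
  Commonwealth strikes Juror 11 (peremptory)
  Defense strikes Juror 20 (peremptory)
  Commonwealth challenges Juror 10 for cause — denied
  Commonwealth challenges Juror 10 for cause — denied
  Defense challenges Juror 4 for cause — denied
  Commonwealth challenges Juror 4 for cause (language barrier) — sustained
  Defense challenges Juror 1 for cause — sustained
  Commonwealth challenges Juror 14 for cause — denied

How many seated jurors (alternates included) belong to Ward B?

3

Removed: #1, #4, #5, #7, #11, #20.
Seated (9 incl. alternates): #2, #3, #6, #8, #9, #10, #12, #13, #14.
Of those, in Ward B: #3, #6, #14 → 3.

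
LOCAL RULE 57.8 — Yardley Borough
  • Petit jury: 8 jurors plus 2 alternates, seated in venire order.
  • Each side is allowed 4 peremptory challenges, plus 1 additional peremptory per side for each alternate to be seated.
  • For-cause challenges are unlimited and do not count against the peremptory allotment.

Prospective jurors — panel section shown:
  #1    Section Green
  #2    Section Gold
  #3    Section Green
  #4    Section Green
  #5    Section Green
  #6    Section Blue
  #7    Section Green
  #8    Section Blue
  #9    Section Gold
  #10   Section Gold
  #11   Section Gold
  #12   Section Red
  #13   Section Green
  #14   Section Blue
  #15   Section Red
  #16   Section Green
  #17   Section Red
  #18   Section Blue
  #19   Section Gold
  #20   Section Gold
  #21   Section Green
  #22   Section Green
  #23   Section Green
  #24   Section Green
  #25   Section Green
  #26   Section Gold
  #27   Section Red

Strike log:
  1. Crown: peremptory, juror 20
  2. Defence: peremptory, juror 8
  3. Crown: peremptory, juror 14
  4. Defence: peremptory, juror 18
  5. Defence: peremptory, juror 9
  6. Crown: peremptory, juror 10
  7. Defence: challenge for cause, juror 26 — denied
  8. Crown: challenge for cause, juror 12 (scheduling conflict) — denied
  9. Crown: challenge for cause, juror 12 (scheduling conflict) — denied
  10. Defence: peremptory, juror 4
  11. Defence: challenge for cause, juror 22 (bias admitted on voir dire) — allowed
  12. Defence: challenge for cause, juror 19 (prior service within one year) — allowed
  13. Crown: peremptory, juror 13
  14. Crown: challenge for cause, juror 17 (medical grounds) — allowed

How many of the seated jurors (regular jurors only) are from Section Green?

4

Removed: #4, #8, #9, #10, #13, #14, #17, #18, #19, #20, #22.
Seated jurors 1–8: #1, #2, #3, #5, #6, #7, #11, #12 (alternates #15, #16 not counted).
Of those, in Section Green: #1, #3, #5, #7 → 4.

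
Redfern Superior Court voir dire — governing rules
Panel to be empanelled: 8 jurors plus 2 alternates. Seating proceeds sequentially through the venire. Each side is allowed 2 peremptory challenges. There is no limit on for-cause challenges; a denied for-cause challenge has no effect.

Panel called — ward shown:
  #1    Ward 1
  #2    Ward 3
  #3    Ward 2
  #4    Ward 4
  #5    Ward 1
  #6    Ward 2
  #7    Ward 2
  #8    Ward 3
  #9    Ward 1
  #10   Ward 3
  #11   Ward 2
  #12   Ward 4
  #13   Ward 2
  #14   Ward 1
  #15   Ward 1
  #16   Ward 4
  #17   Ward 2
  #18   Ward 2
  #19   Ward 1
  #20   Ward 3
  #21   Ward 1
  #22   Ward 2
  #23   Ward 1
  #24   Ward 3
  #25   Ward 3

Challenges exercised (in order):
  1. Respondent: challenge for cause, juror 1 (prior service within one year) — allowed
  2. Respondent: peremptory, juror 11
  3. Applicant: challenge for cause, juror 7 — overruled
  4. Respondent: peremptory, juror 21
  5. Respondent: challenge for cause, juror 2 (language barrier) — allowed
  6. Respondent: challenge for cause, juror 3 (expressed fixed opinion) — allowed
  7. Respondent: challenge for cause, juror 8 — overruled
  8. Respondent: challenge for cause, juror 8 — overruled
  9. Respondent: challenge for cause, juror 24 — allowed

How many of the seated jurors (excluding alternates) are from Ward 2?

Removed: #1, #2, #3, #11, #21, #24.
Seated jurors 1–8: #4, #5, #6, #7, #8, #9, #10, #12 (alternates #13, #14 not counted).
Of those, in Ward 2: #6, #7 → 2.

2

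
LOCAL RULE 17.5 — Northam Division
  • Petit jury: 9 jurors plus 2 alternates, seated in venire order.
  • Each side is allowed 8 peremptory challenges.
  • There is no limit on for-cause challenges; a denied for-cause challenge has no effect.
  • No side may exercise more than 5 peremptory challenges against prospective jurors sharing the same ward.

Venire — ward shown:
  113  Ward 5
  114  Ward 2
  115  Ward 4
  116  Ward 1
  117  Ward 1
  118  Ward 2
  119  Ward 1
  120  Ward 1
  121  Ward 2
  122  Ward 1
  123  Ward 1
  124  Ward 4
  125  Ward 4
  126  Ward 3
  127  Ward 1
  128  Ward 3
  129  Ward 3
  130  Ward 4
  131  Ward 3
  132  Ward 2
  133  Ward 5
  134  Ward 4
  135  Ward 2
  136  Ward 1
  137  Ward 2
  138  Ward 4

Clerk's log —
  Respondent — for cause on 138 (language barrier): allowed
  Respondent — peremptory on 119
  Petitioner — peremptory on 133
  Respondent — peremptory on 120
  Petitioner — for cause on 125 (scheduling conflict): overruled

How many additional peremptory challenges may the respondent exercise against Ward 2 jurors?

Respondent peremptories so far: #119, #120 — 2 of 8 used, 6 left overall.
Against Ward 2: none yet — per-ward cap 5 leaves 5.
Binding limit: min(6, 5) = 5.

5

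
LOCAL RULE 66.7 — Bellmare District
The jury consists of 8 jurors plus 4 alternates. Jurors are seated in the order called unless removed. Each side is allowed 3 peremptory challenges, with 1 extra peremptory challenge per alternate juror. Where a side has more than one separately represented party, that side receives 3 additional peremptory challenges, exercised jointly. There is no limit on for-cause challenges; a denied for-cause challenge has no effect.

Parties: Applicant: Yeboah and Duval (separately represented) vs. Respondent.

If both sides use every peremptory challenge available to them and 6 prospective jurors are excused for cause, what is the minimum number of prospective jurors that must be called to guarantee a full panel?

Seats to fill: 8 + 4 alternates = 12.
Peremptories — Applicant: 3 + 1×4 + 3 = 10; Respondent: 3 + 1×4 = 7; total 17.
For-cause removals: 6.
Minimum venire: 12 + 17 + 6 = 35.

35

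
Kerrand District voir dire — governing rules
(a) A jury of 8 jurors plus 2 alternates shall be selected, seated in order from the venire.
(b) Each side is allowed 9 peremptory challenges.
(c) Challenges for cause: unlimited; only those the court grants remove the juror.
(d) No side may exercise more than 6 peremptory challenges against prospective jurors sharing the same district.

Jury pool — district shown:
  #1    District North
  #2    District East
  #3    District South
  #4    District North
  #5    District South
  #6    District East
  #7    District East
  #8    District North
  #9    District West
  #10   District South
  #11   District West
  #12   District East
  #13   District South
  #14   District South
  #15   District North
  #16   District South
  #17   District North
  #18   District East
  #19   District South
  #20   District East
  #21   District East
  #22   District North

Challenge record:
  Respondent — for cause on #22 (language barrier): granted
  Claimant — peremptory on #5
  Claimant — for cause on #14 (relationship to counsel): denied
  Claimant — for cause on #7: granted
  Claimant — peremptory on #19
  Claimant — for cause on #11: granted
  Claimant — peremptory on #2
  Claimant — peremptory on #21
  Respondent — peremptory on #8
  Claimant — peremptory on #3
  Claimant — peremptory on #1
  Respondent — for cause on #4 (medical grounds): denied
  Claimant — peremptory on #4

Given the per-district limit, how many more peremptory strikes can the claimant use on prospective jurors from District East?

Claimant peremptories so far: #5, #19, #2, #21, #3, #1, #4 — 7 of 9 used, 2 left overall.
Against District East: #2, #21 — 2 used; per-district cap 6 leaves 4.
Binding limit: min(2, 4) = 2.

2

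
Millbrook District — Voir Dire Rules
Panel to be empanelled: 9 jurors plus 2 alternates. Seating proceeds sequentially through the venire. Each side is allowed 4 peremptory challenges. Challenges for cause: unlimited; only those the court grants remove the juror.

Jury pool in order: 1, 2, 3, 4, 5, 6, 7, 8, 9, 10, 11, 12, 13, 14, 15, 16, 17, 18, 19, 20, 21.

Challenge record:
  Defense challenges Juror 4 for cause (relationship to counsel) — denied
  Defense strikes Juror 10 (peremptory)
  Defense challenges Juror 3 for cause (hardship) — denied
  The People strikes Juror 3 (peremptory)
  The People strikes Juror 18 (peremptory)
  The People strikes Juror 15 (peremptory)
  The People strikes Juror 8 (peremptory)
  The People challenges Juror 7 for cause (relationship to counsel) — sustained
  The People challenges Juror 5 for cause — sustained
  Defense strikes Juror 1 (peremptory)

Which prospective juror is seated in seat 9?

Removed: #1, #3, #5, #7, #8, #10, #15, #18. (#4 stays — for-cause denied.)
Filling seats in venire order through position 9: #2, #4, #6, #9, #11, #12, #13, #14, #16.
So seat 9 is #16.

16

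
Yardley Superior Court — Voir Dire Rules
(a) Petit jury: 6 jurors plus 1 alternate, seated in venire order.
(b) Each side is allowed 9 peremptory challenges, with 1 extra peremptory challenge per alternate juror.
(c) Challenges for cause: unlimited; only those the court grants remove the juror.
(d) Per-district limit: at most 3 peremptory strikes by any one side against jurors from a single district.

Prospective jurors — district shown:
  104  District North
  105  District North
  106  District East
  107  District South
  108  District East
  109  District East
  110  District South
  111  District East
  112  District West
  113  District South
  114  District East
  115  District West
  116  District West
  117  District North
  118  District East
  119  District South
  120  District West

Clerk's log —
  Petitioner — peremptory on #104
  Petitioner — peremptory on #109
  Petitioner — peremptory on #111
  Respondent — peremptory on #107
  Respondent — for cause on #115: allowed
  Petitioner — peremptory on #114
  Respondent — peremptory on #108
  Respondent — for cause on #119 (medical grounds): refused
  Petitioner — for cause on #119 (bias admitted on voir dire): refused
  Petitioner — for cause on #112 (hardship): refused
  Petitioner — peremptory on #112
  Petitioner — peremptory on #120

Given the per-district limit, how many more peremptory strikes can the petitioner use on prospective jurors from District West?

1

Petitioner peremptories so far: #104, #109, #111, #114, #112, #120 — 6 of 10 used, 4 left overall.
Against District West: #112, #120 — 2 used; per-district cap 3 leaves 1.
Binding limit: min(4, 1) = 1.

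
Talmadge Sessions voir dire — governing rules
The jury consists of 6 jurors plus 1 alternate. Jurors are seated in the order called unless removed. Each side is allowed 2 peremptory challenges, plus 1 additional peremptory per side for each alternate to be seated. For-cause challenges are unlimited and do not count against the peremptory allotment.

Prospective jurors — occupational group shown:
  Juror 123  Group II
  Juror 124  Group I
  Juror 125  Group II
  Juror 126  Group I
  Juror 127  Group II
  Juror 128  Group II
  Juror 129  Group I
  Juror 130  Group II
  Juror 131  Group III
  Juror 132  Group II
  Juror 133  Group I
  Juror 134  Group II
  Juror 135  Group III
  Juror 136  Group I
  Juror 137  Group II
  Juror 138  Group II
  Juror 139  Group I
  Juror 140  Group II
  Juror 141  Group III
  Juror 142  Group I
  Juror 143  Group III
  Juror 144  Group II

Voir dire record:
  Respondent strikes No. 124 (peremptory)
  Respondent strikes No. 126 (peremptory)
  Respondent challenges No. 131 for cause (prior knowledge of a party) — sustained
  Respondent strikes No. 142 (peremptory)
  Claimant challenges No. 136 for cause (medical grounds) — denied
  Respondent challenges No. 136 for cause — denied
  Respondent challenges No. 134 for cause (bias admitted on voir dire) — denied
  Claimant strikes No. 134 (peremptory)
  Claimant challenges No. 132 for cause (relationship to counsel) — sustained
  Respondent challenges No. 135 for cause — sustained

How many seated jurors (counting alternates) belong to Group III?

0

Removed: #124, #126, #131, #132, #134, #135, #142.
Seated (7 incl. alternates): #123, #125, #127, #128, #129, #130, #133.
None of those are in Group III → 0.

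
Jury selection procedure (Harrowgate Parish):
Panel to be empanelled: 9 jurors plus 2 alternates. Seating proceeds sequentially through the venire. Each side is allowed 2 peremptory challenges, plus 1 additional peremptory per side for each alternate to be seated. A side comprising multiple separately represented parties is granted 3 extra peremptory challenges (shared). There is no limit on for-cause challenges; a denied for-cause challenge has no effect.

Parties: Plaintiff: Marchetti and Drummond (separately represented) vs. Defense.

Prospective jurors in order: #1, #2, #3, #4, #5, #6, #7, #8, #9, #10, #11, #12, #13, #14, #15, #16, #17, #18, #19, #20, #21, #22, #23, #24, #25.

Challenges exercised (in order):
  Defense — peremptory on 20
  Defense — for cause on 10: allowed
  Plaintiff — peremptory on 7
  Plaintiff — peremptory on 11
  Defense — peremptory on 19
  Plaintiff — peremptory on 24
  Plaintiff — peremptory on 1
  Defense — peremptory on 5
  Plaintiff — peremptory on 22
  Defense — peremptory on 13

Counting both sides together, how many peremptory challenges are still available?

Plaintiff allotment: 2 base + 1 × 2 alternates + 3 multi-party = 7. Defense allotment: 2 base + 1 × 2 alternates = 4.
Plaintiff peremptories used: #7, #11, #24, #1, #22 — 5.
Defense peremptories used: #20, #19, #5, #13 — 4 (the for-cause on #10 doesn't count).
Remaining: (7 − 5) + (4 − 4) = 2.

2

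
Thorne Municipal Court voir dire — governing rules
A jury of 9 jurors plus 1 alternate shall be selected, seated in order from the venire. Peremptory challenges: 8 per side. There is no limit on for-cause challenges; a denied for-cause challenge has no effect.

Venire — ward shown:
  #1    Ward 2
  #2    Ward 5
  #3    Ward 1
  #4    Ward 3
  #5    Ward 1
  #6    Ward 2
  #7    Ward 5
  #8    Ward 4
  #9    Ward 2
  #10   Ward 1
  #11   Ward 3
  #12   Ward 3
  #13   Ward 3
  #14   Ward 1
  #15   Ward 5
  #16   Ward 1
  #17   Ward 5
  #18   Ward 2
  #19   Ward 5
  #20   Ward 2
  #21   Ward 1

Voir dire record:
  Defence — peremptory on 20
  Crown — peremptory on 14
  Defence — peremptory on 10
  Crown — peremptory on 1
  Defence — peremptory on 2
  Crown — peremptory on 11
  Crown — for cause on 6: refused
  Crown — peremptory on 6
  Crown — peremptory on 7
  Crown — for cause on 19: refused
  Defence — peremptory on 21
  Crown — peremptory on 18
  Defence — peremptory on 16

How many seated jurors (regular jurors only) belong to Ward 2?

Removed: #1, #2, #6, #7, #10, #11, #14, #16, #18, #20, #21.
Seated jurors 1–9: #3, #4, #5, #8, #9, #12, #13, #15, #17 (alternates #19 not counted).
Of those, in Ward 2: #9 → 1.

1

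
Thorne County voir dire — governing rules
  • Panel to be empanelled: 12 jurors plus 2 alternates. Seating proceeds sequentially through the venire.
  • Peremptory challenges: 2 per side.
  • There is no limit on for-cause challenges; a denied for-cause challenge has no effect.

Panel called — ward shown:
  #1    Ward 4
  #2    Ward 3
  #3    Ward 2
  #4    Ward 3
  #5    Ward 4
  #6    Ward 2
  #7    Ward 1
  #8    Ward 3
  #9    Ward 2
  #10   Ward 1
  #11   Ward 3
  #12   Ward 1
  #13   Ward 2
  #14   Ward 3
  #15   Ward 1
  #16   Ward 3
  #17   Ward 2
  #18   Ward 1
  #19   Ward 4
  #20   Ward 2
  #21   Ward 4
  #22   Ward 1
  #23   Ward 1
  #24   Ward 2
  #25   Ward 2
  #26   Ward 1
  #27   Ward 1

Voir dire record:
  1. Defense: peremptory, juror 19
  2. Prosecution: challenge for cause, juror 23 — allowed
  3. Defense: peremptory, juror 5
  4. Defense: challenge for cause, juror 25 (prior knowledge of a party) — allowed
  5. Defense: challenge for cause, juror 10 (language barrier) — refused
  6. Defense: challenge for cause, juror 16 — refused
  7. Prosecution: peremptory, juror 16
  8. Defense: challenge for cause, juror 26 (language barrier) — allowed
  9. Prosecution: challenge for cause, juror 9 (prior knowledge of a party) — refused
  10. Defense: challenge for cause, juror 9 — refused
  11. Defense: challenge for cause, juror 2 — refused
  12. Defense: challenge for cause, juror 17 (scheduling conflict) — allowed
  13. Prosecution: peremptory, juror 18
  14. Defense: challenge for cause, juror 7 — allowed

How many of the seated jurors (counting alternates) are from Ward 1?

Removed: #5, #7, #16, #17, #18, #19, #23, #25, #26.
Seated (14 incl. alternates): #1, #2, #3, #4, #6, #8, #9, #10, #11, #12, #13, #14, #15, #20.
Of those, in Ward 1: #10, #12, #15 → 3.

3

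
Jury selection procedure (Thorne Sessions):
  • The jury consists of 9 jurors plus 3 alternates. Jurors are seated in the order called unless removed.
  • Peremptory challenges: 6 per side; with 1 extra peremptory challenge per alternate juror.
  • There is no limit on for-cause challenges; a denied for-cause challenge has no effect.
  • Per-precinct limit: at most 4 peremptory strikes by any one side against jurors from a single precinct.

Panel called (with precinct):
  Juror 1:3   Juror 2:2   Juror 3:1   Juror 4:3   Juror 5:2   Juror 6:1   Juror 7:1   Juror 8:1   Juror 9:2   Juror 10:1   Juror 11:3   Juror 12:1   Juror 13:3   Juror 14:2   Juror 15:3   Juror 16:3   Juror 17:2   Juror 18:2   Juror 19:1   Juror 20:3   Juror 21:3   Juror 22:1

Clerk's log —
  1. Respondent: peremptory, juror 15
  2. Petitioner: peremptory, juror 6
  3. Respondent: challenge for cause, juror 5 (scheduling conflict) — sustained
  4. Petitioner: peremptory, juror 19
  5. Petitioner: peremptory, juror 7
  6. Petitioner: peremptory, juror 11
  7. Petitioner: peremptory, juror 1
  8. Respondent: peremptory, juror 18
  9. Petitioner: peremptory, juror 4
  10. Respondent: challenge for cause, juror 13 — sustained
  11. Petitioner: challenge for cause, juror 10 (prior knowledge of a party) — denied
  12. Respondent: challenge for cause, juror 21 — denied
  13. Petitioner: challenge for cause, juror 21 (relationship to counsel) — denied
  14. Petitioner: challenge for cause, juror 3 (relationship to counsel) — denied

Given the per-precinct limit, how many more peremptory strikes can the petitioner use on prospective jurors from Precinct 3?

Petitioner peremptories so far: #6, #19, #7, #11, #1, #4 — 6 of 9 used, 3 left overall.
Against Precinct 3: #11, #1, #4 — 3 used; per-precinct cap 4 leaves 1.
Binding limit: min(3, 1) = 1.

1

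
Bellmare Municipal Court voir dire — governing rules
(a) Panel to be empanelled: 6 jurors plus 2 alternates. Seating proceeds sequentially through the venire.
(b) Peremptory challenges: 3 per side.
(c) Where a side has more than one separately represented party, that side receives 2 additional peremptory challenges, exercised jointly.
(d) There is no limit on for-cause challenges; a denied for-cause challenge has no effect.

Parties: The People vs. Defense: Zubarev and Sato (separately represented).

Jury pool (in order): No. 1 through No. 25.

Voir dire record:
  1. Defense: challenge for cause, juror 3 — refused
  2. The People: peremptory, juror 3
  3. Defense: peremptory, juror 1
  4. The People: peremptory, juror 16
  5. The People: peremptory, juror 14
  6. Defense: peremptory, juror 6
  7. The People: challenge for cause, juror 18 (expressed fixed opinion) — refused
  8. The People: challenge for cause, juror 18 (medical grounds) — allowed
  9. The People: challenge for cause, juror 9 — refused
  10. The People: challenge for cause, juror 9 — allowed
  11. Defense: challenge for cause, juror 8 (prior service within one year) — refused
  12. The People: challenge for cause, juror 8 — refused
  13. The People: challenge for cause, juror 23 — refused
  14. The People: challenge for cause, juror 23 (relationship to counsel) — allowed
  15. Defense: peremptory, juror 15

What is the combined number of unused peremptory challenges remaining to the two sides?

2

The People allotment: 3. Defense allotment: 3 base + 2 multi-party = 5.
The People peremptories used: #3, #16, #14 — 3 (for-cause on #18, #18, #9, #9, #8, #23, #23 don't count).
Defense peremptories used: #1, #6, #15 — 3 (for-cause on #3, #8 don't count).
Remaining: (3 − 3) + (5 − 3) = 2.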